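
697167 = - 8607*(-81)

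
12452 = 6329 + 6123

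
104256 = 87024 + 17232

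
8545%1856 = 1121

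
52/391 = 52/391 = 0.13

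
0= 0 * 834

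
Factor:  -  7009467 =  - 3^1* 2336489^1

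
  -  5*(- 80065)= 400325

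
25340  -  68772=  - 43432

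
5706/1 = 5706 = 5706.00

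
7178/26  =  3589/13 = 276.08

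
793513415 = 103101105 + 690412310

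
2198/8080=1099/4040 = 0.27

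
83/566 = 83/566 = 0.15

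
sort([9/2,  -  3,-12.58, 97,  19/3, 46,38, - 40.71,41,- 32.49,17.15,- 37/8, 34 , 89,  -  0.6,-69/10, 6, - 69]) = [-69, - 40.71, - 32.49,-12.58,- 69/10, - 37/8, - 3, - 0.6 , 9/2,6, 19/3, 17.15, 34,  38, 41, 46, 89, 97]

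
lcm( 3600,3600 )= 3600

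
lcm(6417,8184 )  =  564696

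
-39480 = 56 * (-705 ) 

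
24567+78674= 103241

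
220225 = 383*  575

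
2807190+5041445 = 7848635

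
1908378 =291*6558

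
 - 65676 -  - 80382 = 14706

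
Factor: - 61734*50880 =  - 2^7 * 3^2*5^1*53^1*10289^1 = -3141025920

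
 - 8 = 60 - 68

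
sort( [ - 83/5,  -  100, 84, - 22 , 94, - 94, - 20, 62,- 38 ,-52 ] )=[-100, - 94,-52, -38 , - 22, - 20, - 83/5,62 , 84 , 94 ]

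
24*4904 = 117696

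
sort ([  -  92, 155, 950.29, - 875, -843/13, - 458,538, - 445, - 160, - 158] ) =[ - 875 , - 458 ,  -  445, - 160, -158, - 92,  -  843/13, 155, 538,950.29 ]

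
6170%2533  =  1104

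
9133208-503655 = 8629553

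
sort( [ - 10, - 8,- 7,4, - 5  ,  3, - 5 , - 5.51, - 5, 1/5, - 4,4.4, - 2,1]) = [-10, - 8, - 7,- 5.51, - 5, - 5,- 5, - 4 , - 2 , 1/5, 1,3, 4,  4.4] 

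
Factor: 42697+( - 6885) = 35812 = 2^2*7^1*1279^1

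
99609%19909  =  64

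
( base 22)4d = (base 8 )145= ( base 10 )101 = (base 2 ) 1100101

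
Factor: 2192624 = 2^4*7^1*19577^1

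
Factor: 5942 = 2^1  *  2971^1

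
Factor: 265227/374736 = 419/592 = 2^( - 4 )*37^( - 1)  *419^1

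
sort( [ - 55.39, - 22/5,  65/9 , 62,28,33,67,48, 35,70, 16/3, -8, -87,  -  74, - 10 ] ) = [ - 87,-74, - 55.39, - 10, - 8, - 22/5 , 16/3,65/9, 28,33,  35,48 , 62, 67, 70] 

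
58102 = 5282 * 11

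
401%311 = 90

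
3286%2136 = 1150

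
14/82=7/41=0.17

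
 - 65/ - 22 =2 + 21/22 = 2.95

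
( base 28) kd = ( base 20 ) 18d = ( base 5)4243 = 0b1000111101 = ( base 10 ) 573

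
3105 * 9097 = 28246185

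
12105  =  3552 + 8553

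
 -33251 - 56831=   -90082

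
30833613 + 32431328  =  63264941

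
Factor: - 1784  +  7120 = 2^3 * 23^1*29^1 = 5336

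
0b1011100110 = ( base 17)29B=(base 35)l7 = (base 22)1bg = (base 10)742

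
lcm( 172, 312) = 13416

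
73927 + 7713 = 81640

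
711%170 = 31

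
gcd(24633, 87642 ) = 9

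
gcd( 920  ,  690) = 230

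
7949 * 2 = 15898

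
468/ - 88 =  - 117/22 = - 5.32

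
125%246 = 125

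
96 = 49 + 47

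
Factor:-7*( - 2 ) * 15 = 2^1*3^1*5^1*7^1 = 210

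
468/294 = 1 +29/49 = 1.59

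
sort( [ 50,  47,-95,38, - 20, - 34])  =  [ - 95, - 34, -20, 38, 47, 50]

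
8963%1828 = 1651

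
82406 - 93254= - 10848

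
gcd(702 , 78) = 78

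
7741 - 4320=3421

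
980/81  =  12+8/81 = 12.10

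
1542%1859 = 1542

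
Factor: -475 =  - 5^2*19^1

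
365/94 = 365/94 = 3.88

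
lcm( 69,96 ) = 2208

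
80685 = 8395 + 72290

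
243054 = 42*5787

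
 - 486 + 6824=6338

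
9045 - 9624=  - 579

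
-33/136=  -  1 + 103/136 = - 0.24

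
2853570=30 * 95119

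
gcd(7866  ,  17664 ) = 138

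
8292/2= 4146 = 4146.00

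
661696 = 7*94528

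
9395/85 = 1879/17 = 110.53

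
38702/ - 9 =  - 38702/9= - 4300.22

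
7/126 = 1/18 = 0.06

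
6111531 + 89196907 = 95308438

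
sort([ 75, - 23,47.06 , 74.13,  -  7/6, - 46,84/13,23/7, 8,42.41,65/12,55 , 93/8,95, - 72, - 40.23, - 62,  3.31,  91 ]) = [ - 72, - 62, - 46,-40.23, - 23,-7/6,23/7,3.31,65/12, 84/13,8, 93/8,42.41,47.06,  55 , 74.13 , 75,  91, 95] 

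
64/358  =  32/179 = 0.18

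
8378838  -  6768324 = 1610514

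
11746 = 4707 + 7039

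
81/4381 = 81/4381 = 0.02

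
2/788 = 1/394 = 0.00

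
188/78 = 94/39 = 2.41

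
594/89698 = 297/44849= 0.01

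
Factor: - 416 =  - 2^5*13^1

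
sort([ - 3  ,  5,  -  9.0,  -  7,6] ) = [ - 9.0, - 7,-3, 5,6 ]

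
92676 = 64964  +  27712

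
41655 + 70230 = 111885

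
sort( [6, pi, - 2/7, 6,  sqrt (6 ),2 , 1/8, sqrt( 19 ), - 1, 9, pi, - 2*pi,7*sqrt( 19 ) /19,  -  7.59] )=[ - 7.59, - 2*pi, - 1, - 2/7 , 1/8,7*sqrt( 19)/19,2, sqrt( 6), pi, pi, sqrt(19 ),6, 6, 9] 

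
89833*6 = 538998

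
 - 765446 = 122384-887830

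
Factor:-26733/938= - 2^ (-1)*3^1*19^1 =-57/2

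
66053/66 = 66053/66 = 1000.80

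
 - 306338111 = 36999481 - 343337592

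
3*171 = 513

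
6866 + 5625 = 12491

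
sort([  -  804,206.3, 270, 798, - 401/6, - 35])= [ - 804, - 401/6, - 35, 206.3, 270,798] 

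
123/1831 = 123/1831 = 0.07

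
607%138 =55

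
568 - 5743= -5175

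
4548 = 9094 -4546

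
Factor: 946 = 2^1*11^1*43^1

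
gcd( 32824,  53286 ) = 2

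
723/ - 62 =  - 723/62 = -11.66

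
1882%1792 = 90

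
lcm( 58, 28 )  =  812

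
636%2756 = 636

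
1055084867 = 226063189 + 829021678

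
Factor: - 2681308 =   -  2^2 * 7^1*17^1 *43^1 * 131^1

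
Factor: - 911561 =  - 7^1*130223^1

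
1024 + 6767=7791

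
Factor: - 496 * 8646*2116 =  - 2^7 * 3^1*11^1*23^2*31^1*131^1 = - 9074288256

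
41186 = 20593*2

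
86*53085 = 4565310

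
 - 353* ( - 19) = 6707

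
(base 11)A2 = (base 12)94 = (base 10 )112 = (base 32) 3g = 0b1110000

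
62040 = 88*705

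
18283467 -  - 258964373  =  277247840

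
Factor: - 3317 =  -31^1 * 107^1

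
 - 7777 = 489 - 8266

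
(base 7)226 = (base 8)166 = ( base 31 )3p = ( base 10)118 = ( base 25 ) 4i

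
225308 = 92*2449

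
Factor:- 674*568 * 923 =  - 353353936=- 2^4 *13^1*71^2 *337^1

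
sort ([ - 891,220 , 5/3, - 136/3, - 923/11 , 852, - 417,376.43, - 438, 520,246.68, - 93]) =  [ - 891, - 438, - 417, - 93, - 923/11, - 136/3,5/3 , 220,246.68, 376.43 , 520,852]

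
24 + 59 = 83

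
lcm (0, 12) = 0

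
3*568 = 1704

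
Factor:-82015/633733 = -5^1*31^(  -  1)*47^1*349^1*20443^(-1 )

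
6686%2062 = 500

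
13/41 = 13/41 = 0.32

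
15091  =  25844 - 10753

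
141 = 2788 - 2647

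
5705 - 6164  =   - 459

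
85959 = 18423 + 67536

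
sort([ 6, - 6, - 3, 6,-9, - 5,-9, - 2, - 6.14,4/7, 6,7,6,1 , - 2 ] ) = [ - 9 , - 9,- 6.14, - 6,-5, - 3,  -  2, - 2 , 4/7,1,6,6,6 , 6,7] 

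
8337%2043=165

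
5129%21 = 5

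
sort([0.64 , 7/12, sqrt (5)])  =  [ 7/12,0.64  ,  sqrt( 5) ] 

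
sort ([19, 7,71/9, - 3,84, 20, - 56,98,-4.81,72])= [ - 56,- 4.81, - 3, 7, 71/9,19,20, 72,84 , 98]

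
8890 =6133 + 2757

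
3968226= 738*5377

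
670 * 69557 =46603190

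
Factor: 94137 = 3^1*31379^1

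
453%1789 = 453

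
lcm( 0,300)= 0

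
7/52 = 7/52 = 0.13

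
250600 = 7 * 35800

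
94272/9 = 10474 + 2/3 = 10474.67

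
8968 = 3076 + 5892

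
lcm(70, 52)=1820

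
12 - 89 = -77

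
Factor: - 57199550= - 2^1*5^2 *373^1*3067^1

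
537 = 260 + 277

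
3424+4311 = 7735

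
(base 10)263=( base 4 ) 10013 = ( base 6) 1115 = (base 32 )87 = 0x107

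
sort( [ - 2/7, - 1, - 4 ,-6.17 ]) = [ - 6.17, - 4, - 1, - 2/7] 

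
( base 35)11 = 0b100100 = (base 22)1e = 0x24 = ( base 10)36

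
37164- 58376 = -21212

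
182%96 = 86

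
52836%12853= 1424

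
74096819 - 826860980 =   -  752764161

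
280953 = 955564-674611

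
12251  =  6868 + 5383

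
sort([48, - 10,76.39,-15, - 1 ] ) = [  -  15, - 10, - 1, 48, 76.39] 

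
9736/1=9736 = 9736.00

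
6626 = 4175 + 2451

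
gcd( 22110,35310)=330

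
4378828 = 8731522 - 4352694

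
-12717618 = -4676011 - 8041607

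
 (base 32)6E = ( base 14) 10A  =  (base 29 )73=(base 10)206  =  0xce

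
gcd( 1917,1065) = 213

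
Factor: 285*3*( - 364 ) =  - 2^2*3^2*5^1*7^1*13^1*19^1= - 311220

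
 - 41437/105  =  -395+38/105  =  -394.64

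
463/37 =463/37= 12.51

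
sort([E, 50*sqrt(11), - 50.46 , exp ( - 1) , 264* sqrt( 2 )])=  [ - 50.46, exp ( - 1), E,50*sqrt( 11 ), 264*sqrt( 2) ] 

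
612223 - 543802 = 68421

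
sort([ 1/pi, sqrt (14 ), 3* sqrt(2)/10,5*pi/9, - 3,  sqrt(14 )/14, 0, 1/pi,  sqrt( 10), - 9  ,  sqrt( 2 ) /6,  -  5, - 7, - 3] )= [-9 , - 7, - 5, - 3, -3, 0,sqrt( 2 ) /6,sqrt( 14)/14 , 1/pi,1/pi,  3 * sqrt( 2)/10,  5*pi/9,sqrt (10),sqrt( 14)]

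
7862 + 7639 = 15501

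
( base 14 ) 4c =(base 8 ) 104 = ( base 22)32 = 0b1000100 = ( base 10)68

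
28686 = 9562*3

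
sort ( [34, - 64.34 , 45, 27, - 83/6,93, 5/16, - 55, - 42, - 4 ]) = [ - 64.34, -55, - 42,  -  83/6, - 4, 5/16, 27, 34, 45, 93 ]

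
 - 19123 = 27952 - 47075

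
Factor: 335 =5^1*67^1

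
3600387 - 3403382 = 197005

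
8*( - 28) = -224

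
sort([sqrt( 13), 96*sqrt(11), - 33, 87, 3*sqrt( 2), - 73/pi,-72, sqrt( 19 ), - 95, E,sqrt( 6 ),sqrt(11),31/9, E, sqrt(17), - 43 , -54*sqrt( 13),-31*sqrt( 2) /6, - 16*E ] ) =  [- 54*sqrt( 13), - 95,-72, - 16*E,-43, - 33 ,-73/pi, - 31*sqrt( 2 ) /6 , sqrt(6),  E, E,sqrt( 11), 31/9, sqrt(13 ),sqrt( 17 ) , 3 * sqrt ( 2), sqrt(19 ), 87,96*sqrt( 11)]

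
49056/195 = 16352/65 = 251.57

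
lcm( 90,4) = 180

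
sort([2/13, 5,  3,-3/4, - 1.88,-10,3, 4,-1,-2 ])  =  [  -  10,- 2,-1.88, - 1,-3/4,2/13 , 3,3,4, 5 ] 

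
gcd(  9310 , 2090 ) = 190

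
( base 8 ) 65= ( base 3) 1222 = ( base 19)2f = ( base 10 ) 53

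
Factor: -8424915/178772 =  - 2^( - 2 )*3^1*5^1*11^( - 1 )*17^ ( - 1) * 67^1*83^1*101^1*239^( - 1)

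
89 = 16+73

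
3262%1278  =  706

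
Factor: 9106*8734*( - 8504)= - 2^5*11^1*29^1*157^1 * 397^1 * 1063^1 = - 676338461216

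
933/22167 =311/7389 =0.04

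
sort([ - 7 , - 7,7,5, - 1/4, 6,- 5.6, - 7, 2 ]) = [ - 7,-7,-7, - 5.6, - 1/4 , 2, 5,6,7] 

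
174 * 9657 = 1680318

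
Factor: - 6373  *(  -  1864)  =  2^3 * 233^1*6373^1 = 11879272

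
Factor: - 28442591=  - 29^1*157^1 * 6247^1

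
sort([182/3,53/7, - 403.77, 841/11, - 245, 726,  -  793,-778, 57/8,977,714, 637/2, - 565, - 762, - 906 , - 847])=[- 906, - 847, - 793, - 778, - 762, -565, - 403.77, - 245, 57/8,53/7, 182/3, 841/11, 637/2, 714,  726, 977] 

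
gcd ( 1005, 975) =15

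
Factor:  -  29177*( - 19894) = 580447238 = 2^1 * 7^3 *29^1*163^1*179^1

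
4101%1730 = 641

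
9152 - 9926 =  - 774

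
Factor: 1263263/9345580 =2^( - 2 )*5^(-1)*17^( -1 )*27487^(  -  1 )*1263263^1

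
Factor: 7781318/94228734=3^( - 1)*3890659^1*15704789^( - 1)= 3890659/47114367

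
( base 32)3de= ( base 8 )6656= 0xDAE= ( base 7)13132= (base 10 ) 3502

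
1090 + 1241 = 2331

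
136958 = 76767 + 60191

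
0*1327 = 0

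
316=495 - 179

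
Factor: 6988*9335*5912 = 2^5*5^1*739^1*1747^1  *  1867^1 = 385657377760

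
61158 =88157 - 26999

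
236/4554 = 118/2277 = 0.05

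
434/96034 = 217/48017 = 0.00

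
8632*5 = 43160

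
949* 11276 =10700924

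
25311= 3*8437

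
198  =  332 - 134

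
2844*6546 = 18616824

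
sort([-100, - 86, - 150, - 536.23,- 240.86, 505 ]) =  [- 536.23, - 240.86,-150, - 100, - 86, 505 ]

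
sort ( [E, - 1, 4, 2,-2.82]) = [ - 2.82, - 1,2, E, 4 ]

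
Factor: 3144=2^3*3^1*131^1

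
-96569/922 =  - 105 + 241/922 = - 104.74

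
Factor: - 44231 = - 11^1*4021^1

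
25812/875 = 25812/875=29.50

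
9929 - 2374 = 7555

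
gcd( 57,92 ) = 1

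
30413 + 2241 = 32654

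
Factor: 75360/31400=12/5 = 2^2*3^1 * 5^( - 1 )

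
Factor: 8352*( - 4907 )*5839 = -239301278496 = - 2^5*3^2*7^1*29^1*701^1 *5839^1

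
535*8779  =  4696765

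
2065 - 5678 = - 3613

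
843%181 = 119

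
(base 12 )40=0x30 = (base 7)66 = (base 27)1l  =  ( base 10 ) 48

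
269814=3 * 89938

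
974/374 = 487/187 = 2.60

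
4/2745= 4/2745 = 0.00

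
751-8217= - 7466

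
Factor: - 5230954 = -2^1*2615477^1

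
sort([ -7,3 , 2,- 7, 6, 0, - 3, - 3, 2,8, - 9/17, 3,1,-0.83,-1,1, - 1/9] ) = [-7, - 7,  -  3,-3, - 1, - 0.83,- 9/17, - 1/9, 0, 1, 1,2, 2,  3,3,  6, 8 ]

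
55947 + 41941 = 97888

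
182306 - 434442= - 252136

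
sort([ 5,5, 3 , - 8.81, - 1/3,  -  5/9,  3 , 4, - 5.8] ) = [ - 8.81,-5.8, - 5/9,- 1/3 , 3 , 3,  4, 5  ,  5]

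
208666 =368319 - 159653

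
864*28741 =24832224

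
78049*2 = 156098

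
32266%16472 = 15794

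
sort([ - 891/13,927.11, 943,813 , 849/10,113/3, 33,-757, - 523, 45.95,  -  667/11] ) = [-757,-523,-891/13 , - 667/11, 33, 113/3, 45.95,  849/10,813,927.11,943]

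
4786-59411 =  - 54625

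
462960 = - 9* ( - 51440 )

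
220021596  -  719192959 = -499171363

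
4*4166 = 16664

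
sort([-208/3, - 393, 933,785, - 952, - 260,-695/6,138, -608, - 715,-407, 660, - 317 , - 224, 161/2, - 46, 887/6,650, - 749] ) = [ - 952,  -  749 , - 715, - 608,-407, - 393, - 317,-260, - 224, - 695/6, - 208/3, - 46, 161/2, 138, 887/6,650, 660, 785,  933] 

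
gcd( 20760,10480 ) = 40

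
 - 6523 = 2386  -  8909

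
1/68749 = 1/68749 = 0.00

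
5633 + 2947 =8580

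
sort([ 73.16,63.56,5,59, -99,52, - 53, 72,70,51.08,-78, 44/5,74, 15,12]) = [ - 99, - 78,-53, 5,44/5, 12,15,51.08,52,59,63.56,70 , 72,73.16, 74 ] 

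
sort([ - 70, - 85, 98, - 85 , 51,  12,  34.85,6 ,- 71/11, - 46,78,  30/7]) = [ - 85, - 85, - 70, - 46,-71/11,30/7, 6,12,34.85,51,78, 98]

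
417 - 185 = 232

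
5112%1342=1086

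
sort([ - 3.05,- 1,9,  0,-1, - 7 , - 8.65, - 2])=[ - 8.65, - 7,  -  3.05, - 2, - 1,  -  1, 0,9]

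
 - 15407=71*( - 217)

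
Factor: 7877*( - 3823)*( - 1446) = 2^1*3^1*241^1 * 3823^1*7877^1  =  43544512866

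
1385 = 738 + 647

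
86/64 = 43/32= 1.34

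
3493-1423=2070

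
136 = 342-206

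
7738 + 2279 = 10017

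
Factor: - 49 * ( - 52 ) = 2548 = 2^2*7^2 *13^1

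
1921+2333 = 4254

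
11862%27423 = 11862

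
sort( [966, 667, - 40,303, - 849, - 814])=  [ - 849, - 814, - 40, 303,667, 966]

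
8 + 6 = 14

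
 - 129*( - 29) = 3741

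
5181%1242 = 213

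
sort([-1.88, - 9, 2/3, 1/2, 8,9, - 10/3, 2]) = [  -  9, - 10/3,  -  1.88,1/2,2/3, 2,8,9]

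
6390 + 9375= 15765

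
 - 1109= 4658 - 5767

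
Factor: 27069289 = 13^1*2082253^1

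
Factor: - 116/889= -2^2*7^( - 1)*29^1 * 127^( - 1)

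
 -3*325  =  -975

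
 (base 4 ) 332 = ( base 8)76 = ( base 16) 3e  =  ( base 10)62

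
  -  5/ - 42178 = 5/42178 = 0.00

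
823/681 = 823/681 = 1.21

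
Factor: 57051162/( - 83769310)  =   - 28525581/41884655 = - 3^3*5^( - 1)*7^1*150929^1*8376931^( - 1)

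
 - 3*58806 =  - 176418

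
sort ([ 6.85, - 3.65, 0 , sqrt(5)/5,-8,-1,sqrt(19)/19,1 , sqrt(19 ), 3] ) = [ - 8,-3.65, - 1,  0, sqrt ( 19)/19,sqrt( 5)/5,1, 3, sqrt (19), 6.85 ]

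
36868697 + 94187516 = 131056213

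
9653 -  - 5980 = 15633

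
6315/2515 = 1263/503=   2.51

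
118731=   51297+67434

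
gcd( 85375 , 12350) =25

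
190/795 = 38/159 =0.24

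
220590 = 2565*86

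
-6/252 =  - 1 + 41/42=-  0.02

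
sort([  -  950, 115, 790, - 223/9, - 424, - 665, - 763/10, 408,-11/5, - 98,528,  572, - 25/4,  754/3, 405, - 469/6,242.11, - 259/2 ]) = [ - 950 , - 665, - 424, - 259/2,  -  98, - 469/6,  -  763/10,-223/9,- 25/4,-11/5,115,242.11, 754/3,405,408,528,572, 790 ]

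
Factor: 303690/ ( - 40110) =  - 53/7 = - 7^( - 1)*53^1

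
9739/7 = 1391 + 2/7 = 1391.29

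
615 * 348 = 214020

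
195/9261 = 65/3087 = 0.02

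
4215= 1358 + 2857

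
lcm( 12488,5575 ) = 312200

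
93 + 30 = 123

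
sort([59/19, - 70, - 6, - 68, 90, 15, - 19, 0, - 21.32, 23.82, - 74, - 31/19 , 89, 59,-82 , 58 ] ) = [ - 82, - 74, - 70, - 68,-21.32, - 19, - 6, - 31/19, 0,59/19, 15,23.82, 58,59, 89,90] 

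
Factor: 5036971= 101^1*49871^1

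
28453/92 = 28453/92 = 309.27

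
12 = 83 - 71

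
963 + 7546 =8509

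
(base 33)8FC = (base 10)9219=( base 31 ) 9ic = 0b10010000000011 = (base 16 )2403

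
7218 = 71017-63799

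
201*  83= 16683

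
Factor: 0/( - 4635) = 0=0^1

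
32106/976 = 32 + 437/488 = 32.90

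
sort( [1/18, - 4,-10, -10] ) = [ - 10, - 10,  -  4, 1/18]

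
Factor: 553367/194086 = 2^( - 1)*17^1 *43^1*53^(-1 )*757^1 * 1831^( - 1) 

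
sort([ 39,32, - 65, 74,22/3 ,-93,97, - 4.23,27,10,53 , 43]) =[ - 93, - 65,- 4.23,22/3,10,27, 32,39 , 43,53,74,97]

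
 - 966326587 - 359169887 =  - 1325496474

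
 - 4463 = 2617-7080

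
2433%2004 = 429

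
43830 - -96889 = 140719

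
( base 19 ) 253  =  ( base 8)1464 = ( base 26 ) 15E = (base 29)s8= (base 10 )820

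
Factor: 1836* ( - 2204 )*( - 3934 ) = 15919104096 = 2^5*3^3 *7^1 *17^1 * 19^1*29^1*281^1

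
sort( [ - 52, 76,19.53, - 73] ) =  [  -  73, - 52, 19.53 , 76]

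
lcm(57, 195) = 3705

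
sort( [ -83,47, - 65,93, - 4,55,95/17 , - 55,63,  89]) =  [ - 83,-65,- 55,-4,95/17, 47 , 55,63,89,93]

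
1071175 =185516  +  885659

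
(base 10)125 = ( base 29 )49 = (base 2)1111101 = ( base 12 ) a5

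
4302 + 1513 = 5815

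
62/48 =31/24=1.29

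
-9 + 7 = - 2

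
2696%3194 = 2696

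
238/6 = 39 + 2/3 = 39.67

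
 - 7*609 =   -  4263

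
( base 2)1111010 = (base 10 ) 122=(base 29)46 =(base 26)4I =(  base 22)5c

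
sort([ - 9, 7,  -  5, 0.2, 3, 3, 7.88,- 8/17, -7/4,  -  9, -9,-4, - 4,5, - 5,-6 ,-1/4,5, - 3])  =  [ -9, - 9,  -  9,-6, -5, - 5, - 4,-4, - 3,- 7/4, - 8/17,- 1/4, 0.2,3, 3, 5,5,7,  7.88]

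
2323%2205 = 118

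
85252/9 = 9472 + 4/9 = 9472.44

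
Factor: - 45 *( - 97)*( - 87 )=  - 3^3*5^1*29^1 * 97^1 = - 379755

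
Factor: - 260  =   - 2^2*5^1*13^1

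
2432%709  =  305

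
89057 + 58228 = 147285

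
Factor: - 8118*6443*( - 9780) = 511535799720 = 2^3*3^3*5^1*11^1*17^1 *41^1*163^1*379^1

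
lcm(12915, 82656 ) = 413280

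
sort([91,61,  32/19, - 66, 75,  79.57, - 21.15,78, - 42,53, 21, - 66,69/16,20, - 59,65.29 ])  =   [-66, - 66, -59, - 42, - 21.15, 32/19, 69/16,20, 21, 53, 61,65.29,75,78,79.57,91] 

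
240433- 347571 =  - 107138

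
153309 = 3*51103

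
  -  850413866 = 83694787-934108653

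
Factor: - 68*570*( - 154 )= 5969040 = 2^4 *3^1*5^1*7^1*11^1*17^1 * 19^1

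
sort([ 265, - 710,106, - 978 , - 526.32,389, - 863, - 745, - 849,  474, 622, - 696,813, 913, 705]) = [ - 978, - 863,  -  849 , - 745, - 710, - 696 ,  -  526.32, 106,265,389, 474, 622, 705 , 813,913]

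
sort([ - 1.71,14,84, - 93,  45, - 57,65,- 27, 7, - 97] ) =[ - 97, - 93, - 57, - 27,  -  1.71,7,14, 45,65 , 84 ]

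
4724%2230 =264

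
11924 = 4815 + 7109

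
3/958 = 3/958 = 0.00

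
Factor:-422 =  -2^1 * 211^1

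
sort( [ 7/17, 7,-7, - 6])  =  [ - 7, - 6, 7/17,7 ]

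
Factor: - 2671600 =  - 2^4  *  5^2* 6679^1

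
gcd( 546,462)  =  42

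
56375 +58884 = 115259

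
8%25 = 8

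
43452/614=21726/307 =70.77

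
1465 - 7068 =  - 5603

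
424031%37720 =9111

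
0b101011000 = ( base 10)344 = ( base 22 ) fe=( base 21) g8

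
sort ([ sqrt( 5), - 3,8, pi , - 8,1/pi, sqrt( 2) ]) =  [  -  8, - 3,1/pi,sqrt( 2),sqrt(5),  pi,8] 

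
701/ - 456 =  -  2 + 211/456 = - 1.54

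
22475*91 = 2045225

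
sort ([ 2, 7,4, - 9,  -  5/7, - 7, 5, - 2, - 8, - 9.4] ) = [ - 9.4, - 9, - 8, - 7, - 2,-5/7,2,4,  5, 7]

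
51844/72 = 12961/18 = 720.06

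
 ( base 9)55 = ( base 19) 2c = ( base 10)50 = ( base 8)62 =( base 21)28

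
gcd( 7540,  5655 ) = 1885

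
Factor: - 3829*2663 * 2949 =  - 30069853023 = - 3^1*7^1*547^1*983^1*2663^1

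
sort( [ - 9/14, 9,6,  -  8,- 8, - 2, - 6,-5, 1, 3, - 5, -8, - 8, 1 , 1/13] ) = [ - 8,-8 , - 8,-8,  -  6,-5, - 5,-2  , - 9/14,1/13, 1, 1, 3 , 6, 9] 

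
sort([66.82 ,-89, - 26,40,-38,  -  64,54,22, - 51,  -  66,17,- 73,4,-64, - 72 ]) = [ - 89, - 73,-72, - 66, - 64, - 64, - 51, - 38, - 26,4,17,22,40,54,66.82 ] 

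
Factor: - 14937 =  - 3^1*13^1*383^1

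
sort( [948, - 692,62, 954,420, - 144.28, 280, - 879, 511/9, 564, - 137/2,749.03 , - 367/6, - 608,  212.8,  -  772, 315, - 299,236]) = [ - 879 , - 772, - 692, - 608, - 299, - 144.28 , - 137/2, - 367/6,511/9,62,212.8, 236,280, 315, 420, 564, 749.03,948, 954]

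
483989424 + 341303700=825293124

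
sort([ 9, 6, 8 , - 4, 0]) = [ - 4, 0,6 , 8,9]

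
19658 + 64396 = 84054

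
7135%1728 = 223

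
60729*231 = 14028399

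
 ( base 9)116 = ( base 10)96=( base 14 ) 6c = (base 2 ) 1100000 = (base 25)3l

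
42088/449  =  93 + 331/449=93.74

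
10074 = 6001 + 4073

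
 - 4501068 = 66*( -68198 )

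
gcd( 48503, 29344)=7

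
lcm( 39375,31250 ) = 1968750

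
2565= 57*45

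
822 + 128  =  950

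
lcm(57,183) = 3477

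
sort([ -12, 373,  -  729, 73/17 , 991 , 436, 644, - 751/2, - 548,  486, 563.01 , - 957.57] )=[-957.57,  -  729,-548, - 751/2, - 12, 73/17, 373 , 436,486, 563.01, 644, 991]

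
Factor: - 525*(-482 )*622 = 157397100  =  2^2 * 3^1*5^2*7^1*241^1*311^1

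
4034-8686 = -4652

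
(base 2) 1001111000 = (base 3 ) 212102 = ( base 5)10012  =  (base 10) 632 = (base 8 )1170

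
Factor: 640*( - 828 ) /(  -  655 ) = 2^9 * 3^2 * 23^1*131^( - 1) = 105984/131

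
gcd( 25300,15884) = 44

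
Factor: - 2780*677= -1882060 = - 2^2*5^1*139^1*677^1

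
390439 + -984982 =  - 594543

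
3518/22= 1759/11 = 159.91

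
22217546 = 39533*562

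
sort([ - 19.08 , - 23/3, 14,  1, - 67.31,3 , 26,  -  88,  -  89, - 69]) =[ - 89, - 88, - 69,  -  67.31, - 19.08, - 23/3, 1, 3,  14 , 26 ]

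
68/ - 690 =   -  34/345 = - 0.10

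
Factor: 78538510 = 2^1 * 5^1*  73^1*271^1*397^1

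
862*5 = 4310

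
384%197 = 187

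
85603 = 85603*1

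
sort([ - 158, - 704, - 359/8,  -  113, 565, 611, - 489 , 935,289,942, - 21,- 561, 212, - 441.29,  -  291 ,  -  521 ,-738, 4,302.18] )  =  [ - 738, - 704, - 561, - 521,-489, - 441.29, - 291 , - 158, - 113, - 359/8, - 21,4,  212,289,302.18,565,611,935,942] 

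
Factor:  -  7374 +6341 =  - 1033^1 = - 1033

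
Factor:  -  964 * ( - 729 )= 702756=2^2* 3^6*241^1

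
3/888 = 1/296=0.00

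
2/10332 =1/5166=0.00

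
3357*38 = 127566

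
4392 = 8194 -3802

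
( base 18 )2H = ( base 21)2B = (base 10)53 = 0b110101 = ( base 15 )38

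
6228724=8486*734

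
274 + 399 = 673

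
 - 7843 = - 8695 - -852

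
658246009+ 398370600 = 1056616609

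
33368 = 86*388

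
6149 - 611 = 5538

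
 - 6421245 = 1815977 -8237222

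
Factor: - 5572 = - 2^2 * 7^1*199^1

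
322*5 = 1610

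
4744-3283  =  1461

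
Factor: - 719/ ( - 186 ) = 2^(-1)* 3^( - 1 )*31^ ( - 1 )*719^1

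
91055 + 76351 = 167406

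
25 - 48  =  -23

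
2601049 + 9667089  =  12268138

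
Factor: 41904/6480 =97/15= 3^( - 1 )*5^( - 1 )*97^1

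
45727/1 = 45727= 45727.00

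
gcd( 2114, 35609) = 7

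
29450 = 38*775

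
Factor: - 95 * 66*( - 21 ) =2^1*3^2*5^1 * 7^1*11^1*19^1 = 131670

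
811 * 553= 448483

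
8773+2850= 11623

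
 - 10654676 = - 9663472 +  - 991204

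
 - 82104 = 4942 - 87046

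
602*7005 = 4217010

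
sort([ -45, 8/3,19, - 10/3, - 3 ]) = [ - 45, - 10/3, - 3,8/3, 19 ]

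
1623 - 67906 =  - 66283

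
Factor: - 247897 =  - 13^1 * 19069^1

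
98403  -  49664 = 48739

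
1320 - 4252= - 2932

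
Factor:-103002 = - 2^1*3^1*17167^1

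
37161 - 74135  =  - 36974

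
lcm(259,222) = 1554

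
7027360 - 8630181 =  - 1602821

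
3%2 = 1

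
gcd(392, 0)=392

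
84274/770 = 42137/385 = 109.45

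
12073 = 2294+9779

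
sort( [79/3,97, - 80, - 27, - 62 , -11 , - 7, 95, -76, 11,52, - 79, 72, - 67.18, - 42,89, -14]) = [-80, - 79, - 76, - 67.18, - 62,  -  42, - 27, - 14,-11,  -  7, 11,  79/3, 52 , 72, 89,95,97] 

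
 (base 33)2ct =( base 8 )5053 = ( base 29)32M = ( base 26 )3m3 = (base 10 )2603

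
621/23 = 27 = 27.00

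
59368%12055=11148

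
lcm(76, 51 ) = 3876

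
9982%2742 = 1756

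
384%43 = 40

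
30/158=15/79 = 0.19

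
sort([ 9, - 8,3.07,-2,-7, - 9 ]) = [ -9, - 8 ,- 7, - 2, 3.07, 9]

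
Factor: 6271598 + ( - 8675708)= -2^1*3^1 * 5^1 * 127^1*631^1=- 2404110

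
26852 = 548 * 49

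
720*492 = 354240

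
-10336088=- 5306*1948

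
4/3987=4/3987 = 0.00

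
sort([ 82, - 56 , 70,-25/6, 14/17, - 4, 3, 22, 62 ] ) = [-56,-25/6,-4, 14/17,3, 22,62 , 70,82] 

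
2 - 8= - 6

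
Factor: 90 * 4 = 360 = 2^3*3^2*5^1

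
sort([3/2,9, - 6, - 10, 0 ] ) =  [ - 10, - 6, 0,  3/2, 9 ] 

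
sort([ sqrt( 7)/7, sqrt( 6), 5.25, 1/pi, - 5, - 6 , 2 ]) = [ - 6, - 5, 1/pi,  sqrt( 7 )/7,  2,sqrt(6 ), 5.25 ]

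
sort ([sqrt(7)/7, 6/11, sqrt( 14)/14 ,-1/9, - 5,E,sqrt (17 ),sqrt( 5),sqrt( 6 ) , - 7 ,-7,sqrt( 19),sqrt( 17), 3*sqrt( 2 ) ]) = [ - 7,-7, - 5,  -  1/9, sqrt( 14) /14, sqrt( 7) /7, 6/11,sqrt( 5 ), sqrt(6 ) , E , sqrt(17),sqrt( 17 ), 3*sqrt( 2 ), sqrt ( 19 )]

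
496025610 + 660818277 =1156843887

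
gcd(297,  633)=3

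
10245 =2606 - -7639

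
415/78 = 5 + 25/78=5.32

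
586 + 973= 1559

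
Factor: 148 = 2^2*37^1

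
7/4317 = 7/4317 =0.00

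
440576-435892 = 4684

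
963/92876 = 9/868 =0.01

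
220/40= 5 + 1/2  =  5.50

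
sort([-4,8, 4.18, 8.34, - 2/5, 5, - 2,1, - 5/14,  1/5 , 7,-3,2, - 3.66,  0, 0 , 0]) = [  -  4, - 3.66, - 3, - 2, - 2/5, - 5/14, 0, 0,  0, 1/5,1, 2, 4.18, 5, 7,8,8.34]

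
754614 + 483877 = 1238491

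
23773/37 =23773/37 = 642.51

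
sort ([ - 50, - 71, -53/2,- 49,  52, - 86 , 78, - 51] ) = [-86, - 71, - 51,  -  50, - 49, - 53/2, 52 , 78 ] 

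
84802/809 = 104 + 666/809 = 104.82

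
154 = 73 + 81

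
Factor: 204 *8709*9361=16631089596 = 2^2*3^2 * 11^1*17^1*23^1*37^1*2903^1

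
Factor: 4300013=4300013^1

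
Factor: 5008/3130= 8/5 = 2^3*5^( - 1)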